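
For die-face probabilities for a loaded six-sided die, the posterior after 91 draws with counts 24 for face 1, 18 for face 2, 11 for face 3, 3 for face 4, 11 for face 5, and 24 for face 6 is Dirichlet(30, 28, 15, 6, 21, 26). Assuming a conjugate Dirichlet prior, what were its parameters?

Dirichlet(6, 10, 4, 3, 10, 2)

For a Dirichlet(α) prior with multinomial counts c, the posterior is Dirichlet(α + c) componentwise.
Subtract each count from the matching posterior parameter: 30−24=6, 28−18=10, 15−11=4, 6−3=3, 21−11=10, 26−24=2.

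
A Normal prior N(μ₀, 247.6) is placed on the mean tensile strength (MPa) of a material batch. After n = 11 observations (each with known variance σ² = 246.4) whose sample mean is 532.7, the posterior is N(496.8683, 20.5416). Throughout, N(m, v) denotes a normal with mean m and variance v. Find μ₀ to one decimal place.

With known observation variance, the Normal–Normal posterior has precision τ_n = τ₀ + n/σ² and mean μ_n = (τ₀μ₀ + (n/σ²)x̄)/τ_n.
Here τ₀ = 1/247.6 = 0.004039 and τ_data = 11/246.4 = 0.044643, so τ_n = 0.048682.
Rearranging for μ₀: μ₀ = (μ_n·τ_n − τ_data·x̄)/τ₀ = (496.8683·0.048682 − 0.044643·532.7) / 0.004039 = 0.407216/0.004039 ≈ 100.8.

μ₀ = 100.8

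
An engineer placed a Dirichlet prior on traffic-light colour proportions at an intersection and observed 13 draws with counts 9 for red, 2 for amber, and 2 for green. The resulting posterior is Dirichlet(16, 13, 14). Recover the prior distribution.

For a Dirichlet(α) prior with multinomial counts c, the posterior is Dirichlet(α + c) componentwise.
Subtract each count from the matching posterior parameter: 16−9=7, 13−2=11, 14−2=12.

Dirichlet(7, 11, 12)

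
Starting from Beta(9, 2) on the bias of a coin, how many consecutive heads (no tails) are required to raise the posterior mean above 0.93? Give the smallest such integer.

After k heads and 0 tails the posterior is Beta(9+k, 2), with mean (9+k)/(9+2+k).
Set (9+k)/(11+k) > 0.93 and solve: k > (0.93·11 − 9)/(1 − 0.93) = 17.571.
The smallest integer exceeding 17.571 is 18.

k = 18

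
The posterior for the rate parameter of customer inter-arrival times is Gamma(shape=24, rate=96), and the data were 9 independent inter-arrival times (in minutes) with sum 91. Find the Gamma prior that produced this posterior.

Gamma(shape=15, rate=5)

Gamma–exponential conjugacy: posterior shape = α + n, posterior rate = β + Σtᵢ.
So α = 24 − 9 = 15 and β = 96 − 91 = 5.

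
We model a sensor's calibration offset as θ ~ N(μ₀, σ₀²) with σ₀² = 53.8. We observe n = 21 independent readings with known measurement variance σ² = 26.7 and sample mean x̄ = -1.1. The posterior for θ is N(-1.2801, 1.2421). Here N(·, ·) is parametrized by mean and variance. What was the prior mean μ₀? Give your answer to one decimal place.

μ₀ = -8.9

With known observation variance, the Normal–Normal posterior has precision τ_n = τ₀ + n/σ² and mean μ_n = (τ₀μ₀ + (n/σ²)x̄)/τ_n.
Here τ₀ = 1/53.8 = 0.018587 and τ_data = 21/26.7 = 0.786517, so τ_n = 0.805104.
Rearranging for μ₀: μ₀ = (μ_n·τ_n − τ_data·x̄)/τ₀ = (-1.2801·0.805104 − 0.786517·-1.1) / 0.018587 = -0.165445/0.018587 ≈ -8.9.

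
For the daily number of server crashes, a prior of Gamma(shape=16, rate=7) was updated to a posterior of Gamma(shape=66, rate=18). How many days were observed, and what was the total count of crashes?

A Gamma(α, β) prior (rate parametrization) on a Poisson rate with n observations summing to S gives posterior Gamma(α+S, β+n).
Matching: Σxᵢ = 66 − 16 = 50 and n = 18 − 7 = 11.

n = 11 days with total 50 crashes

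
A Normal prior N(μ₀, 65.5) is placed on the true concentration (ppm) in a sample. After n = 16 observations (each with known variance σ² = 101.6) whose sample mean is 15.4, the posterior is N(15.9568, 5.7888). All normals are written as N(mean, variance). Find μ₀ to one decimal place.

μ₀ = 21.7

The posterior mean is a precision-weighted average: μ_n = (τ₀μ₀ + τ_data·x̄)/(τ₀+τ_data), with τ₀=1/σ₀² and τ_data=n/σ².
Here τ₀ = 1/65.5 = 0.015267 and τ_data = 16/101.6 = 0.157480, so τ_n = 0.172747.
Rearranging for μ₀: μ₀ = (μ_n·τ_n − τ_data·x̄)/τ₀ = (15.9568·0.172747 − 0.157480·15.4) / 0.015267 = 0.331297/0.015267 ≈ 21.7.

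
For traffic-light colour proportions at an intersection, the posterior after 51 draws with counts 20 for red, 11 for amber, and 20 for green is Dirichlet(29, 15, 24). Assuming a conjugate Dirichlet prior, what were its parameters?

For a Dirichlet(α) prior with multinomial counts c, the posterior is Dirichlet(α + c) componentwise.
Subtract each count from the matching posterior parameter: 29−20=9, 15−11=4, 24−20=4.

Dirichlet(9, 4, 4)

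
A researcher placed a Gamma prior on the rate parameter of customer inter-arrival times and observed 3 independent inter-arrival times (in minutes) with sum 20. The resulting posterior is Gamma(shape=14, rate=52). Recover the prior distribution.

For an exponential likelihood with a Gamma(α, β) prior on the rate, n observations with total T give posterior Gamma(α+n, β+T).
So α = 14 − 3 = 11 and β = 52 − 20 = 32.

Gamma(shape=11, rate=32)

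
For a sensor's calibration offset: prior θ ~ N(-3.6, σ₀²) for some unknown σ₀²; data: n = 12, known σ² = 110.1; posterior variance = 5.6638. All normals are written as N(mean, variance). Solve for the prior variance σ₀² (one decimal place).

σ₀² = 14.8

Posterior precision equals prior precision plus data precision: 1/σ_n² = 1/σ₀² + n/σ².
So 1/σ₀² = 1/5.6638 − 12/110.1 = 0.176560 − 0.108992 = 0.067568.
Hence σ₀² = 1/0.067568 ≈ 14.8.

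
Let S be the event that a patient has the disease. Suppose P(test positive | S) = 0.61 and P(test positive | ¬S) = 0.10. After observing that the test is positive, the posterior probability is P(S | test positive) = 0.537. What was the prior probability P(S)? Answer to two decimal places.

P(S) = 0.16

In odds form, posterior odds = prior odds × likelihood ratio, so prior odds = posterior odds ÷ LR.
Posterior odds = 0.537/(1−0.537) = 1.1598. LR = 0.61/0.10 = 6.1000.
Prior odds = 1.1598/6.1000 = 0.1901, so P(S) = 0.1901/(1+0.1901) ≈ 0.16.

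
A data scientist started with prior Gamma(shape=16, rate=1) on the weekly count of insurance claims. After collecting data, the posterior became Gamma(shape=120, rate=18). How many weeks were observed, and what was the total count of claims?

Gamma–Poisson conjugacy: posterior shape = α + Σxᵢ, posterior rate = β + n.
Matching: Σxᵢ = 120 − 16 = 104 and n = 18 − 1 = 17.

n = 17 weeks with total 104 claims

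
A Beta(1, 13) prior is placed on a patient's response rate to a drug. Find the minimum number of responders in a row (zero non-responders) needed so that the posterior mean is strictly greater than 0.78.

After k responders and 0 non-responders the posterior is Beta(1+k, 13), with mean (1+k)/(1+13+k).
Set (1+k)/(14+k) > 0.78 and solve: k > (0.78·14 − 1)/(1 − 0.78) = 45.091.
The smallest integer exceeding 45.091 is 46.

k = 46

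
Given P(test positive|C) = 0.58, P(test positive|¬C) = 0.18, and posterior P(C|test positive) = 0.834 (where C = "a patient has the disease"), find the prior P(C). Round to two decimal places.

P(C) = 0.61

In odds form, posterior odds = prior odds × likelihood ratio, so prior odds = posterior odds ÷ LR.
Posterior odds = 0.834/(1−0.834) = 5.0241. LR = 0.58/0.18 = 3.2222.
Prior odds = 5.0241/3.2222 = 1.5592, so P(C) = 1.5592/(1+1.5592) ≈ 0.61.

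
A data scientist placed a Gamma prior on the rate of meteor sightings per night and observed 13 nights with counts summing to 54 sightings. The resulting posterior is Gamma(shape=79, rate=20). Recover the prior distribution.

Gamma(shape=25, rate=7)

A Gamma(α, β) prior (rate parametrization) on a Poisson rate with n observations summing to S gives posterior Gamma(α+S, β+n).
So α = 79 − 54 = 25 and β = 20 − 13 = 7.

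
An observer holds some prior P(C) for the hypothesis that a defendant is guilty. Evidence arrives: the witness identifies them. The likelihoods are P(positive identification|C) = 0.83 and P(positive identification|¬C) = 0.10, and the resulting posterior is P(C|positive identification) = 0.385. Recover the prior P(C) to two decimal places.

In odds form, posterior odds = prior odds × likelihood ratio, so prior odds = posterior odds ÷ LR.
Posterior odds = 0.385/(1−0.385) = 0.6260. LR = 0.83/0.10 = 8.3000.
Prior odds = 0.6260/8.3000 = 0.0754, so P(C) = 0.0754/(1+0.0754) ≈ 0.07.

P(C) = 0.07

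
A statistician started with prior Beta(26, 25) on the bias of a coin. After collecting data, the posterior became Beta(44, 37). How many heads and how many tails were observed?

18 heads and 12 tails

A Beta(a, b) prior with s successes and f failures in binomial data gives a Beta(a+s, b+f) posterior.
Match parameters: s=44−26=18, f=37−25=12.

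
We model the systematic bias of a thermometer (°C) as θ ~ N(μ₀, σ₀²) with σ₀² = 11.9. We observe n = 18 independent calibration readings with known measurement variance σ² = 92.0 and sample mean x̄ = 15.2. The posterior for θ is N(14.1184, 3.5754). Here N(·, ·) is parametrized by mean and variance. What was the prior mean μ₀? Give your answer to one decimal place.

With known observation variance, the Normal–Normal posterior has precision τ_n = τ₀ + n/σ² and mean μ_n = (τ₀μ₀ + (n/σ²)x̄)/τ_n.
Here τ₀ = 1/11.9 = 0.084034 and τ_data = 18/92.0 = 0.195652, so τ_n = 0.279686.
Rearranging for μ₀: μ₀ = (μ_n·τ_n − τ_data·x̄)/τ₀ = (14.1184·0.279686 − 0.195652·15.2) / 0.084034 = 0.974808/0.084034 ≈ 11.6.

μ₀ = 11.6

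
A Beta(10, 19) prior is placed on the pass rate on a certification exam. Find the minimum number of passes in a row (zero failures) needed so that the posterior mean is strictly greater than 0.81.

k = 72

After k passes and 0 failures the posterior is Beta(10+k, 19), with mean (10+k)/(10+19+k).
Set (10+k)/(29+k) > 0.81 and solve: k > (0.81·29 − 10)/(1 − 0.81) = 71.000.
The smallest integer exceeding 71.000 is 72.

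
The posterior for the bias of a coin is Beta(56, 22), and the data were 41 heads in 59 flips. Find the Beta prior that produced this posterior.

Under Beta–binomial conjugacy the posterior parameters are (a+s, b+f).
Subtract the data counts: 56−41=15, 22−18=4.

Beta(15, 4)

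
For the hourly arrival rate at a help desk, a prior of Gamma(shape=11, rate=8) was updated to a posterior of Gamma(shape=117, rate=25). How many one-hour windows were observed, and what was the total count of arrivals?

Gamma–Poisson conjugacy: posterior shape = α + Σxᵢ, posterior rate = β + n.
Matching: Σxᵢ = 117 − 11 = 106 and n = 25 − 8 = 17.

n = 17 one-hour windows with total 106 arrivals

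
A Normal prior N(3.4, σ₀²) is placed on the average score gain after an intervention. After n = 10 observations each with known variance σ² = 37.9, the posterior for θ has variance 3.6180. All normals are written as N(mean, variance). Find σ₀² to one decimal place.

σ₀² = 79.7

Posterior precision equals prior precision plus data precision: 1/σ_n² = 1/σ₀² + n/σ².
So 1/σ₀² = 1/3.6180 − 10/37.9 = 0.276396 − 0.263852 = 0.012544.
Hence σ₀² = 1/0.012544 ≈ 79.7.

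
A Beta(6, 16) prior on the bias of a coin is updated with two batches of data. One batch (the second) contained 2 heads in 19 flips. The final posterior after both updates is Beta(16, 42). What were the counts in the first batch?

8 heads and 9 tails

Sequential conjugate updates are equivalent to a single update on the pooled data, so total successes = posterior α − prior α and total failures = posterior β − prior β.
Total across both batches: 16−6=10 heads, 42−16=26 tails.
Subtract the second batch: 10−2=8 heads and 26−17=9 tails.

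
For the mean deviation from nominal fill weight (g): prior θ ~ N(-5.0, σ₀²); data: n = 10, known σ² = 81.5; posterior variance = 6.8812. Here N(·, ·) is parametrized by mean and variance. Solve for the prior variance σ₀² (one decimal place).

σ₀² = 44.2

Posterior precision equals prior precision plus data precision: 1/σ_n² = 1/σ₀² + n/σ².
So 1/σ₀² = 1/6.8812 − 10/81.5 = 0.145323 − 0.122699 = 0.022624.
Hence σ₀² = 1/0.022624 ≈ 44.2.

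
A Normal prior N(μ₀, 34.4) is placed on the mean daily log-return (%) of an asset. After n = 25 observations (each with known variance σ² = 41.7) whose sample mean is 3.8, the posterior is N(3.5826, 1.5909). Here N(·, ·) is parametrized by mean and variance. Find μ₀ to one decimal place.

With known observation variance, the Normal–Normal posterior has precision τ_n = τ₀ + n/σ² and mean μ_n = (τ₀μ₀ + (n/σ²)x̄)/τ_n.
Here τ₀ = 1/34.4 = 0.029070 and τ_data = 25/41.7 = 0.599520, so τ_n = 0.628590.
Rearranging for μ₀: μ₀ = (μ_n·τ_n − τ_data·x̄)/τ₀ = (3.5826·0.628590 − 0.599520·3.8) / 0.029070 = -0.026189/0.029070 ≈ -0.9.

μ₀ = -0.9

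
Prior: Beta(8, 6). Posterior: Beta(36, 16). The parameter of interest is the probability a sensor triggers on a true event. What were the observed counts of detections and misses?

28 detections and 10 misses

Under Beta–binomial conjugacy the posterior parameters are (a+s, b+f).
Match parameters: s=36−8=28, f=16−6=10.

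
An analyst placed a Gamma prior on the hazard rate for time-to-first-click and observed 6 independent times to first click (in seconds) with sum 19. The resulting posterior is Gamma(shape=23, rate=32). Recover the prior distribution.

Gamma–exponential conjugacy: posterior shape = α + n, posterior rate = β + Σtᵢ.
So α = 23 − 6 = 17 and β = 32 − 19 = 13.

Gamma(shape=17, rate=13)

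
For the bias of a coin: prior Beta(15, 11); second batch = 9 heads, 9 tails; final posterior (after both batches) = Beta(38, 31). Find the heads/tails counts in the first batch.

14 heads and 11 tails

Because Beta–binomial updating is additive in the counts, the combined data contributed (α_post−α_prior, β_post−β_prior) successes and failures.
Total across both batches: 38−15=23 heads, 31−11=20 tails.
Subtract the second batch: 23−9=14 heads and 20−9=11 tails.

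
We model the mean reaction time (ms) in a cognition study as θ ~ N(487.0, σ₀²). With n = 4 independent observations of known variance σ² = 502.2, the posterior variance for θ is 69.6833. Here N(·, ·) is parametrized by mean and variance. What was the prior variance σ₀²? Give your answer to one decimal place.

Posterior precision equals prior precision plus data precision: 1/σ_n² = 1/σ₀² + n/σ².
So 1/σ₀² = 1/69.6833 − 4/502.2 = 0.014351 − 0.007965 = 0.006386.
Hence σ₀² = 1/0.006386 ≈ 156.6.

σ₀² = 156.6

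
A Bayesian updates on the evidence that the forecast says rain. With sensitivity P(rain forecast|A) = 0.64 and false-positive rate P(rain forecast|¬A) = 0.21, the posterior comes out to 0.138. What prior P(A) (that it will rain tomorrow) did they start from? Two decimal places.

Bayes' rule in odds form gives O(A|E) = O(A)·[P(E|A)/P(E|¬A)], hence O(A) = O(A|E)/LR.
Posterior odds = 0.138/(1−0.138) = 0.1601. LR = 0.64/0.21 = 3.0476.
Prior odds = 0.1601/3.0476 = 0.0525, so P(A) = 0.0525/(1+0.0525) ≈ 0.05.

P(A) = 0.05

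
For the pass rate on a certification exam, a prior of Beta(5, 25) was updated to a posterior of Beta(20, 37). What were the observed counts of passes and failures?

Beta is conjugate to the binomial likelihood: posterior = Beta(α+s, β+f).
So s = 20 − 5 = 15 and f = 37 − 25 = 12.

15 passes and 12 failures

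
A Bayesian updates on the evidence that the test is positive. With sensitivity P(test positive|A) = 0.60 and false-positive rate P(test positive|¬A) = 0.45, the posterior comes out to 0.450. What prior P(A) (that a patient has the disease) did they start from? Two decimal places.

P(A) = 0.38

Bayes' rule in odds form gives O(A|E) = O(A)·[P(E|A)/P(E|¬A)], hence O(A) = O(A|E)/LR.
Posterior odds = 0.450/(1−0.450) = 0.8182. LR = 0.60/0.45 = 1.3333.
Prior odds = 0.8182/1.3333 = 0.6137, so P(A) = 0.6137/(1+0.6137) ≈ 0.38.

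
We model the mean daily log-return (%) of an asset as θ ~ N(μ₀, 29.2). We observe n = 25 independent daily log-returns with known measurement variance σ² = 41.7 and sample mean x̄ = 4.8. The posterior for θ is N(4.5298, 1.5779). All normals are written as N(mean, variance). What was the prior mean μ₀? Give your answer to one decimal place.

With known observation variance, the Normal–Normal posterior has precision τ_n = τ₀ + n/σ² and mean μ_n = (τ₀μ₀ + (n/σ²)x̄)/τ_n.
Here τ₀ = 1/29.2 = 0.034247 and τ_data = 25/41.7 = 0.599520, so τ_n = 0.633767.
Rearranging for μ₀: μ₀ = (μ_n·τ_n − τ_data·x̄)/τ₀ = (4.5298·0.633767 − 0.599520·4.8) / 0.034247 = -0.006858/0.034247 ≈ -0.2.

μ₀ = -0.2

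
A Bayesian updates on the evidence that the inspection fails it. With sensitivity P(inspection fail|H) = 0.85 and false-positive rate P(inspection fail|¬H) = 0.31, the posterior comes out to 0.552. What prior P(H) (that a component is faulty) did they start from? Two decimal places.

P(H) = 0.31

Bayes' rule in odds form gives O(H|E) = O(H)·[P(E|H)/P(E|¬H)], hence O(H) = O(H|E)/LR.
Posterior odds = 0.552/(1−0.552) = 1.2321. LR = 0.85/0.31 = 2.7419.
Prior odds = 1.2321/2.7419 = 0.4494, so P(H) = 0.4494/(1+0.4494) ≈ 0.31.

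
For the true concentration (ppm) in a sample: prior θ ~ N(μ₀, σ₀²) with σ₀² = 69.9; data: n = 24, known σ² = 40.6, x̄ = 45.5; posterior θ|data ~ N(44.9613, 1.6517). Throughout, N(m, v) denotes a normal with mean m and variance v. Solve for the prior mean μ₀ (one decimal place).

μ₀ = 22.7

With known observation variance, the Normal–Normal posterior has precision τ_n = τ₀ + n/σ² and mean μ_n = (τ₀μ₀ + (n/σ²)x̄)/τ_n.
Here τ₀ = 1/69.9 = 0.014306 and τ_data = 24/40.6 = 0.591133, so τ_n = 0.605439.
Rearranging for μ₀: μ₀ = (μ_n·τ_n − τ_data·x̄)/τ₀ = (44.9613·0.605439 − 0.591133·45.5) / 0.014306 = 0.324773/0.014306 ≈ 22.7.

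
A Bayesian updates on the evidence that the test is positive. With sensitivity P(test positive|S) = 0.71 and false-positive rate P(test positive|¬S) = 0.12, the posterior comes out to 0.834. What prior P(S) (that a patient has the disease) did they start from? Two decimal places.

Bayes' rule in odds form gives O(S|E) = O(S)·[P(E|S)/P(E|¬S)], hence O(S) = O(S|E)/LR.
Posterior odds = 0.834/(1−0.834) = 5.0241. LR = 0.71/0.12 = 5.9167.
Prior odds = 5.0241/5.9167 = 0.8491, so P(S) = 0.8491/(1+0.8491) ≈ 0.46.

P(S) = 0.46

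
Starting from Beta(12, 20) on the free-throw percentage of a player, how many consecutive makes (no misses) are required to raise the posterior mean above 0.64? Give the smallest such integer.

k = 24

After k makes and 0 misses the posterior is Beta(12+k, 20), with mean (12+k)/(12+20+k).
Set (12+k)/(32+k) > 0.64 and solve: k > (0.64·32 − 12)/(1 − 0.64) = 23.556.
The smallest integer exceeding 23.556 is 24.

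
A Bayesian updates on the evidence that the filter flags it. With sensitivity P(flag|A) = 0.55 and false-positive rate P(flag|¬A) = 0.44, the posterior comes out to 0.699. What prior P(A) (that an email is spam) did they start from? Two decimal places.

Bayes' rule in odds form gives O(A|E) = O(A)·[P(E|A)/P(E|¬A)], hence O(A) = O(A|E)/LR.
Posterior odds = 0.699/(1−0.699) = 2.3223. LR = 0.55/0.44 = 1.2500.
Prior odds = 2.3223/1.2500 = 1.8578, so P(A) = 1.8578/(1+1.8578) ≈ 0.65.

P(A) = 0.65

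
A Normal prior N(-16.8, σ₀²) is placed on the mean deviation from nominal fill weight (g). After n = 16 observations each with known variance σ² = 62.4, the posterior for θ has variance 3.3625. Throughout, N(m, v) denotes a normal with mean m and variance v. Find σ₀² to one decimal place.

For the Normal–Normal model with known σ², precisions add: τ_n = τ₀ + n/σ².
So 1/σ₀² = 1/3.3625 − 16/62.4 = 0.297398 − 0.256410 = 0.040988.
Hence σ₀² = 1/0.040988 ≈ 24.4.

σ₀² = 24.4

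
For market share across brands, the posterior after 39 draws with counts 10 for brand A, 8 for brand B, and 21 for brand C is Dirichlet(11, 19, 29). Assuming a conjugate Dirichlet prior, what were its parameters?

For a Dirichlet(α) prior with multinomial counts c, the posterior is Dirichlet(α + c) componentwise.
Subtract each count from the matching posterior parameter: 11−10=1, 19−8=11, 29−21=8.

Dirichlet(1, 11, 8)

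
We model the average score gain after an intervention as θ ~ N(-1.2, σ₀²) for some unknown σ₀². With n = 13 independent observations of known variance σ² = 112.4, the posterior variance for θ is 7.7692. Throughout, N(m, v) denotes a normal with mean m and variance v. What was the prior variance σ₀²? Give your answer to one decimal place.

σ₀² = 76.6

For the Normal–Normal model with known σ², precisions add: τ_n = τ₀ + n/σ².
So 1/σ₀² = 1/7.7692 − 13/112.4 = 0.128713 − 0.115658 = 0.013055.
Hence σ₀² = 1/0.013055 ≈ 76.6.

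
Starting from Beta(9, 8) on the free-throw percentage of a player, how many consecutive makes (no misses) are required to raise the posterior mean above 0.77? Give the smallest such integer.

k = 18

After k makes and 0 misses the posterior is Beta(9+k, 8), with mean (9+k)/(9+8+k).
Set (9+k)/(17+k) > 0.77 and solve: k > (0.77·17 − 9)/(1 − 0.77) = 17.783.
The smallest integer exceeding 17.783 is 18.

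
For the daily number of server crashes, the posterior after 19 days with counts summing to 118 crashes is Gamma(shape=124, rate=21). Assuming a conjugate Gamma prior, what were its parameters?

Gamma(shape=6, rate=2)

A Gamma(α, β) prior (rate parametrization) on a Poisson rate with n observations summing to S gives posterior Gamma(α+S, β+n).
So α = 124 − 118 = 6 and β = 21 − 19 = 2.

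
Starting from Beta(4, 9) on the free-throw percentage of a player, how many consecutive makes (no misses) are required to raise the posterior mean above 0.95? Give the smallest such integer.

After k makes and 0 misses the posterior is Beta(4+k, 9), with mean (4+k)/(4+9+k).
Set (4+k)/(13+k) > 0.95 and solve: k > (0.95·13 − 4)/(1 − 0.95) = 167.000.
The smallest integer exceeding 167.000 is 168.

k = 168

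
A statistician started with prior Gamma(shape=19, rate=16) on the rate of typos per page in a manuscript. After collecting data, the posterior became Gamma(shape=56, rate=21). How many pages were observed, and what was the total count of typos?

A Gamma(α, β) prior (rate parametrization) on a Poisson rate with n observations summing to S gives posterior Gamma(α+S, β+n).
Matching: Σxᵢ = 56 − 19 = 37 and n = 21 − 16 = 5.

n = 5 pages with total 37 typos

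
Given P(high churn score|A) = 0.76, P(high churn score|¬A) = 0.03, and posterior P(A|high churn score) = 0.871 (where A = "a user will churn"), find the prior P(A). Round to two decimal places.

In odds form, posterior odds = prior odds × likelihood ratio, so prior odds = posterior odds ÷ LR.
Posterior odds = 0.871/(1−0.871) = 6.7519. LR = 0.76/0.03 = 25.3333.
Prior odds = 6.7519/25.3333 = 0.2665, so P(A) = 0.2665/(1+0.2665) ≈ 0.21.

P(A) = 0.21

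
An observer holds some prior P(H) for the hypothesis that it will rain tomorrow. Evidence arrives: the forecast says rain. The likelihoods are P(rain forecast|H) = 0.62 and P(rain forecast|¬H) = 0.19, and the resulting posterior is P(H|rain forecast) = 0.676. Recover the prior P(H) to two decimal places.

In odds form, posterior odds = prior odds × likelihood ratio, so prior odds = posterior odds ÷ LR.
Posterior odds = 0.676/(1−0.676) = 2.0864. LR = 0.62/0.19 = 3.2632.
Prior odds = 2.0864/3.2632 = 0.6394, so P(H) = 0.6394/(1+0.6394) ≈ 0.39.

P(H) = 0.39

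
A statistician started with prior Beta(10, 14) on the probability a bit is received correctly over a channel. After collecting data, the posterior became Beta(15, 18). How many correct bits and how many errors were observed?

5 correct bits and 4 errors

Beta is conjugate to the binomial likelihood: posterior = Beta(α+s, β+f).
Match parameters: s=15−10=5, f=18−14=4.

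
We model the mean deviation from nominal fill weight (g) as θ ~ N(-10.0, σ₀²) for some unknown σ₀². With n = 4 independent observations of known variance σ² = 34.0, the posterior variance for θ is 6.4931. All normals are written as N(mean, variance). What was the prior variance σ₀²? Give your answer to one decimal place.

σ₀² = 27.5

Posterior precision equals prior precision plus data precision: 1/σ_n² = 1/σ₀² + n/σ².
So 1/σ₀² = 1/6.4931 − 4/34.0 = 0.154010 − 0.117647 = 0.036363.
Hence σ₀² = 1/0.036363 ≈ 27.5.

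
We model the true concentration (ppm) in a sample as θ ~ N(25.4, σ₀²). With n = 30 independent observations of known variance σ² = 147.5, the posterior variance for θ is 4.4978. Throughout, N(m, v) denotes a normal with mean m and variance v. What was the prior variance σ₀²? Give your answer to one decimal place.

σ₀² = 52.8

For the Normal–Normal model with known σ², precisions add: τ_n = τ₀ + n/σ².
So 1/σ₀² = 1/4.4978 − 30/147.5 = 0.222331 − 0.203390 = 0.018941.
Hence σ₀² = 1/0.018941 ≈ 52.8.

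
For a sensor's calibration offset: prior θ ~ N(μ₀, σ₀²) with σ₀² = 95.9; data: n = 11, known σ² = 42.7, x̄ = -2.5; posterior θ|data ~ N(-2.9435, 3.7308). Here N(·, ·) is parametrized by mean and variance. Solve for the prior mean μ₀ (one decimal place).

The posterior mean is a precision-weighted average: μ_n = (τ₀μ₀ + τ_data·x̄)/(τ₀+τ_data), with τ₀=1/σ₀² and τ_data=n/σ².
Here τ₀ = 1/95.9 = 0.010428 and τ_data = 11/42.7 = 0.257611, so τ_n = 0.268039.
Rearranging for μ₀: μ₀ = (μ_n·τ_n − τ_data·x̄)/τ₀ = (-2.9435·0.268039 − 0.257611·-2.5) / 0.010428 = -0.144945/0.010428 ≈ -13.9.

μ₀ = -13.9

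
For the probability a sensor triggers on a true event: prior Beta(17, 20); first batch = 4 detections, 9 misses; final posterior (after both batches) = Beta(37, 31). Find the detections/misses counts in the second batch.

16 detections and 2 misses

Because Beta–binomial updating is additive in the counts, the combined data contributed (α_post−α_prior, β_post−β_prior) successes and failures.
Total across both batches: 37−17=20 detections, 31−20=11 misses.
Subtract the first batch: 20−4=16 detections and 11−9=2 misses.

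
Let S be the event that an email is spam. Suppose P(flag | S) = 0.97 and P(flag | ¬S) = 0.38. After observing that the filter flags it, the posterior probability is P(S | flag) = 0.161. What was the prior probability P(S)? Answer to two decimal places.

P(S) = 0.07

In odds form, posterior odds = prior odds × likelihood ratio, so prior odds = posterior odds ÷ LR.
Posterior odds = 0.161/(1−0.161) = 0.1919. LR = 0.97/0.38 = 2.5526.
Prior odds = 0.1919/2.5526 = 0.0752, so P(S) = 0.0752/(1+0.0752) ≈ 0.07.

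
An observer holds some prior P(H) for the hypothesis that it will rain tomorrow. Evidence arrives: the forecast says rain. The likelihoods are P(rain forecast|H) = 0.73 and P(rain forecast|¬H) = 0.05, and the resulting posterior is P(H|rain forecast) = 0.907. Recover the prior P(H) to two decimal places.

In odds form, posterior odds = prior odds × likelihood ratio, so prior odds = posterior odds ÷ LR.
Posterior odds = 0.907/(1−0.907) = 9.7527. LR = 0.73/0.05 = 14.6000.
Prior odds = 9.7527/14.6000 = 0.6680, so P(H) = 0.6680/(1+0.6680) ≈ 0.40.

P(H) = 0.40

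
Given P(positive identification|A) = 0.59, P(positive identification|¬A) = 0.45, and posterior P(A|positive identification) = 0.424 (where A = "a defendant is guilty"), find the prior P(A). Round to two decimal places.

In odds form, posterior odds = prior odds × likelihood ratio, so prior odds = posterior odds ÷ LR.
Posterior odds = 0.424/(1−0.424) = 0.7361. LR = 0.59/0.45 = 1.3111.
Prior odds = 0.7361/1.3111 = 0.5614, so P(A) = 0.5614/(1+0.5614) ≈ 0.36.

P(A) = 0.36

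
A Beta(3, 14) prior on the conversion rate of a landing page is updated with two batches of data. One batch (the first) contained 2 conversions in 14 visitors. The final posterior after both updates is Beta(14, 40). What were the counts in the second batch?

Sequential conjugate updates are equivalent to a single update on the pooled data, so total successes = posterior α − prior α and total failures = posterior β − prior β.
Total across both batches: 14−3=11 conversions, 40−14=26 bounces.
Subtract the first batch: 11−2=9 conversions and 26−12=14 bounces.

9 conversions and 14 bounces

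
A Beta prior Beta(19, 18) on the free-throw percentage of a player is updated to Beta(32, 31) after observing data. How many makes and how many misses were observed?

A Beta(a, b) prior with s successes and f failures in binomial data gives a Beta(a+s, b+f) posterior.
So s = 32 − 19 = 13 and f = 31 − 18 = 13.

13 makes and 13 misses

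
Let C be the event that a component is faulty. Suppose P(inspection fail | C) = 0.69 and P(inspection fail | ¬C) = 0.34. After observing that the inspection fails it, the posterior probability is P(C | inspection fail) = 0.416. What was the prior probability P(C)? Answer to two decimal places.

In odds form, posterior odds = prior odds × likelihood ratio, so prior odds = posterior odds ÷ LR.
Posterior odds = 0.416/(1−0.416) = 0.7123. LR = 0.69/0.34 = 2.0294.
Prior odds = 0.7123/2.0294 = 0.3510, so P(C) = 0.3510/(1+0.3510) ≈ 0.26.

P(C) = 0.26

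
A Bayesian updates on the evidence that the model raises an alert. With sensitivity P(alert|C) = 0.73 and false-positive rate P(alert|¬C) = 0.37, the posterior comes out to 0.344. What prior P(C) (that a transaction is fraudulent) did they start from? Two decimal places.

P(C) = 0.21

In odds form, posterior odds = prior odds × likelihood ratio, so prior odds = posterior odds ÷ LR.
Posterior odds = 0.344/(1−0.344) = 0.5244. LR = 0.73/0.37 = 1.9730.
Prior odds = 0.5244/1.9730 = 0.2658, so P(C) = 0.2658/(1+0.2658) ≈ 0.21.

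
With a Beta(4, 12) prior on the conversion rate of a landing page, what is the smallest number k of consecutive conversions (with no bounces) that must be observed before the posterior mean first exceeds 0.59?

After k conversions and 0 bounces the posterior is Beta(4+k, 12), with mean (4+k)/(4+12+k).
Set (4+k)/(16+k) > 0.59 and solve: k > (0.59·16 − 4)/(1 − 0.59) = 13.268.
The smallest integer exceeding 13.268 is 14, and checking k=14: (18)/(30) = 0.6000 > 0.59.

k = 14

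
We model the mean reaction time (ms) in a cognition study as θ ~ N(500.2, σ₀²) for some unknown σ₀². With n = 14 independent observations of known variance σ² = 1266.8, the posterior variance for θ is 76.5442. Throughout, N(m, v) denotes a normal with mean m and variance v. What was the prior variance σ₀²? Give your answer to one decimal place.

σ₀² = 496.8

Posterior precision equals prior precision plus data precision: 1/σ_n² = 1/σ₀² + n/σ².
So 1/σ₀² = 1/76.5442 − 14/1266.8 = 0.013064 − 0.011051 = 0.002013.
Hence σ₀² = 1/0.002013 ≈ 496.8.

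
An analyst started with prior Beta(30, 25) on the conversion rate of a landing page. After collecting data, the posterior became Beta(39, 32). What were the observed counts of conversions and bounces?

9 conversions and 7 bounces

A Beta(a, b) prior with s successes and f failures in binomial data gives a Beta(a+s, b+f) posterior.
Match parameters: s=39−30=9, f=32−25=7.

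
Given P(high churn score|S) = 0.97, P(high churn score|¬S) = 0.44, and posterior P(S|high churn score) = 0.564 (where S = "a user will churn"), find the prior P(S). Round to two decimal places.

Bayes' rule in odds form gives O(S|E) = O(S)·[P(E|S)/P(E|¬S)], hence O(S) = O(S|E)/LR.
Posterior odds = 0.564/(1−0.564) = 1.2936. LR = 0.97/0.44 = 2.2045.
Prior odds = 1.2936/2.2045 = 0.5868, so P(S) = 0.5868/(1+0.5868) ≈ 0.37.

P(S) = 0.37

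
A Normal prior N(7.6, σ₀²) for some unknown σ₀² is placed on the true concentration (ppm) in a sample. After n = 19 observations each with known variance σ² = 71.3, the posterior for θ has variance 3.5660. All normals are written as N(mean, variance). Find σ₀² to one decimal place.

σ₀² = 71.7

For the Normal–Normal model with known σ², precisions add: τ_n = τ₀ + n/σ².
So 1/σ₀² = 1/3.5660 − 19/71.3 = 0.280426 − 0.266480 = 0.013946.
Hence σ₀² = 1/0.013946 ≈ 71.7.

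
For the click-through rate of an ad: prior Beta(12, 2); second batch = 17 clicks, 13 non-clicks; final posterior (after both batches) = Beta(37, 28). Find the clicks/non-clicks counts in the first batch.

Sequential conjugate updates are equivalent to a single update on the pooled data, so total successes = posterior α − prior α and total failures = posterior β − prior β.
Total across both batches: 37−12=25 clicks, 28−2=26 non-clicks.
Subtract the second batch: 25−17=8 clicks and 26−13=13 non-clicks.

8 clicks and 13 non-clicks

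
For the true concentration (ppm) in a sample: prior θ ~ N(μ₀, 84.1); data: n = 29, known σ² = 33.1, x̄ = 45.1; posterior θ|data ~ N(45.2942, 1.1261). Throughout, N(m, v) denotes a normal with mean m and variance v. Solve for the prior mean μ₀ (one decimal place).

μ₀ = 59.6

With known observation variance, the Normal–Normal posterior has precision τ_n = τ₀ + n/σ² and mean μ_n = (τ₀μ₀ + (n/σ²)x̄)/τ_n.
Here τ₀ = 1/84.1 = 0.011891 and τ_data = 29/33.1 = 0.876133, so τ_n = 0.888024.
Rearranging for μ₀: μ₀ = (μ_n·τ_n − τ_data·x̄)/τ₀ = (45.2942·0.888024 − 0.876133·45.1) / 0.011891 = 0.708738/0.011891 ≈ 59.6.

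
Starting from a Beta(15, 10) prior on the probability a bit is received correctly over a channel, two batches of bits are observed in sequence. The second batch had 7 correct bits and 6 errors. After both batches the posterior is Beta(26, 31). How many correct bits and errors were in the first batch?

4 correct bits and 15 errors

Because Beta–binomial updating is additive in the counts, the combined data contributed (α_post−α_prior, β_post−β_prior) successes and failures.
Total across both batches: 26−15=11 correct bits, 31−10=21 errors.
Subtract the second batch: 11−7=4 correct bits and 21−6=15 errors.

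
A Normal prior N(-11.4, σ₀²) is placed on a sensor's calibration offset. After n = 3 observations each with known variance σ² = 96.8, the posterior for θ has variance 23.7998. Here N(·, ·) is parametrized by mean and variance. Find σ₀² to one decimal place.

Posterior precision equals prior precision plus data precision: 1/σ_n² = 1/σ₀² + n/σ².
So 1/σ₀² = 1/23.7998 − 3/96.8 = 0.042017 − 0.030992 = 0.011025.
Hence σ₀² = 1/0.011025 ≈ 90.7.

σ₀² = 90.7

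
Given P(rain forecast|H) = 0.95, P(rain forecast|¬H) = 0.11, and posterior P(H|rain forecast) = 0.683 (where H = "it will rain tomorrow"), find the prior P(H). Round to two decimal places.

P(H) = 0.20

In odds form, posterior odds = prior odds × likelihood ratio, so prior odds = posterior odds ÷ LR.
Posterior odds = 0.683/(1−0.683) = 2.1546. LR = 0.95/0.11 = 8.6364.
Prior odds = 2.1546/8.6364 = 0.2495, so P(H) = 0.2495/(1+0.2495) ≈ 0.20.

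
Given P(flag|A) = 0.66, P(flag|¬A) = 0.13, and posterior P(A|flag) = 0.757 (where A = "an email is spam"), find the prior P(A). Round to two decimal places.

Bayes' rule in odds form gives O(A|E) = O(A)·[P(E|A)/P(E|¬A)], hence O(A) = O(A|E)/LR.
Posterior odds = 0.757/(1−0.757) = 3.1152. LR = 0.66/0.13 = 5.0769.
Prior odds = 3.1152/5.0769 = 0.6136, so P(A) = 0.6136/(1+0.6136) ≈ 0.38.

P(A) = 0.38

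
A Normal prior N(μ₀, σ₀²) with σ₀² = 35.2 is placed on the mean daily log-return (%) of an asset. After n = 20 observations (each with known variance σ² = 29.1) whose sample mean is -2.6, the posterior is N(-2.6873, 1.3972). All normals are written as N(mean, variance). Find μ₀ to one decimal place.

μ₀ = -4.8

The posterior mean is a precision-weighted average: μ_n = (τ₀μ₀ + τ_data·x̄)/(τ₀+τ_data), with τ₀=1/σ₀² and τ_data=n/σ².
Here τ₀ = 1/35.2 = 0.028409 and τ_data = 20/29.1 = 0.687285, so τ_n = 0.715694.
Rearranging for μ₀: μ₀ = (μ_n·τ_n − τ_data·x̄)/τ₀ = (-2.6873·0.715694 − 0.687285·-2.6) / 0.028409 = -0.136343/0.028409 ≈ -4.8.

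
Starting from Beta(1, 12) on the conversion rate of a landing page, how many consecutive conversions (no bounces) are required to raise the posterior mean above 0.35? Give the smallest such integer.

After k conversions and 0 bounces the posterior is Beta(1+k, 12), with mean (1+k)/(1+12+k).
Set (1+k)/(13+k) > 0.35 and solve: k > (0.35·13 − 1)/(1 − 0.35) = 5.462.
The smallest integer exceeding 5.462 is 6.

k = 6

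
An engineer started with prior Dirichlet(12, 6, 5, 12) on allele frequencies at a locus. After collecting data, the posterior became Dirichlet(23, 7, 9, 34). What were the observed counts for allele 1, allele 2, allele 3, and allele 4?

counts (11, 1, 4, 22)

For a Dirichlet(α) prior with multinomial counts c, the posterior is Dirichlet(α + c) componentwise.
Counts are posterior − prior componentwise: 23−12=11, 7−6=1, 9−5=4, 34−12=22.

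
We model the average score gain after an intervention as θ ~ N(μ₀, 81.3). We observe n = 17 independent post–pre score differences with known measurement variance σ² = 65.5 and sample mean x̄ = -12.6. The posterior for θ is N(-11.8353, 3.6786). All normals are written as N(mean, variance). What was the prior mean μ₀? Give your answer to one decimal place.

μ₀ = 4.3

With known observation variance, the Normal–Normal posterior has precision τ_n = τ₀ + n/σ² and mean μ_n = (τ₀μ₀ + (n/σ²)x̄)/τ_n.
Here τ₀ = 1/81.3 = 0.012300 and τ_data = 17/65.5 = 0.259542, so τ_n = 0.271842.
Rearranging for μ₀: μ₀ = (μ_n·τ_n − τ_data·x̄)/τ₀ = (-11.8353·0.271842 − 0.259542·-12.6) / 0.012300 = 0.052898/0.012300 ≈ 4.3.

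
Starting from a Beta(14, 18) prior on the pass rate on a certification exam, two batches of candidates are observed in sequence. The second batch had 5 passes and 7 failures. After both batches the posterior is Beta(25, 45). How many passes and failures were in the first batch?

6 passes and 20 failures

Because Beta–binomial updating is additive in the counts, the combined data contributed (α_post−α_prior, β_post−β_prior) successes and failures.
Total across both batches: 25−14=11 passes, 45−18=27 failures.
Subtract the second batch: 11−5=6 passes and 27−7=20 failures.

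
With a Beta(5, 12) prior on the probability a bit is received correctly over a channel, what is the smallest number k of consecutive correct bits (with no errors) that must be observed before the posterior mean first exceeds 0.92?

k = 134

After k correct bits and 0 errors the posterior is Beta(5+k, 12), with mean (5+k)/(5+12+k).
Set (5+k)/(17+k) > 0.92 and solve: k > (0.92·17 − 5)/(1 − 0.92) = 133.000.
The smallest integer exceeding 133.000 is 134, and checking k=134: (139)/(151) = 0.9205 > 0.92.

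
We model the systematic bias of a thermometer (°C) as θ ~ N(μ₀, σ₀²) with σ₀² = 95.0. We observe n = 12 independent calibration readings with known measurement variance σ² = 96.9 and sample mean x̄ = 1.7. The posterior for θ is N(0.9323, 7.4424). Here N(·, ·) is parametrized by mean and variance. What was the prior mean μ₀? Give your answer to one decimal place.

μ₀ = -8.1

The posterior mean is a precision-weighted average: μ_n = (τ₀μ₀ + τ_data·x̄)/(τ₀+τ_data), with τ₀=1/σ₀² and τ_data=n/σ².
Here τ₀ = 1/95.0 = 0.010526 and τ_data = 12/96.9 = 0.123839, so τ_n = 0.134365.
Rearranging for μ₀: μ₀ = (μ_n·τ_n − τ_data·x̄)/τ₀ = (0.9323·0.134365 − 0.123839·1.7) / 0.010526 = -0.085258/0.010526 ≈ -8.1.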